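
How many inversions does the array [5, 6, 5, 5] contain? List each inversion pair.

Finding inversions in [5, 6, 5, 5]:

(1, 2): arr[1]=6 > arr[2]=5
(1, 3): arr[1]=6 > arr[3]=5

Total inversions: 2

The array has 2 inversion(s): (1,2), (1,3). Each pair (i,j) satisfies i < j and arr[i] > arr[j].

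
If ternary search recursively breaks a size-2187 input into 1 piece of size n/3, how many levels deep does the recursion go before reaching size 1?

For divide and conquer with division factor 3:

Problem sizes at each level:
Level 0: 2187
Level 1: 729
Level 2: 243
Level 3: 81
Level 4: 27
Level 5: 9
Level 6: 3
Level 7: 1

The root is level 0 and the size-1 base case is level 7 (the tree spans levels 0 through 7, i.e. 8 levels counting the root), so the depth is the number of divisions: log_3(2187) = 7

The recursion tree depth is log_3(2187) = 7. At each level, the problem size is divided by 3, so it takes 7 divisions to reduce to a base case of size 1. The algorithm makes 1 recursive call at each level.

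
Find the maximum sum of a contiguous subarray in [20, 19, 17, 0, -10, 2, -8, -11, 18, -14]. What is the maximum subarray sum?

Using Kadane's algorithm on [20, 19, 17, 0, -10, 2, -8, -11, 18, -14]:

Scanning through the array:
Position 1 (value 19): max_ending_here = 39, max_so_far = 39
Position 2 (value 17): max_ending_here = 56, max_so_far = 56
Position 3 (value 0): max_ending_here = 56, max_so_far = 56
Position 4 (value -10): max_ending_here = 46, max_so_far = 56
Position 5 (value 2): max_ending_here = 48, max_so_far = 56
Position 6 (value -8): max_ending_here = 40, max_so_far = 56
Position 7 (value -11): max_ending_here = 29, max_so_far = 56
Position 8 (value 18): max_ending_here = 47, max_so_far = 56
Position 9 (value -14): max_ending_here = 33, max_so_far = 56

Maximum subarray: [20, 19, 17]
Maximum sum: 56

The maximum subarray is [20, 19, 17] with sum 56. This subarray runs from index 0 to index 2.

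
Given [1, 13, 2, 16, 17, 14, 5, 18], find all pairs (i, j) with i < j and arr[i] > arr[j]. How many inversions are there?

Finding inversions in [1, 13, 2, 16, 17, 14, 5, 18]:

(1, 2): arr[1]=13 > arr[2]=2
(1, 6): arr[1]=13 > arr[6]=5
(3, 5): arr[3]=16 > arr[5]=14
(3, 6): arr[3]=16 > arr[6]=5
(4, 5): arr[4]=17 > arr[5]=14
(4, 6): arr[4]=17 > arr[6]=5
(5, 6): arr[5]=14 > arr[6]=5

Total inversions: 7

The array has 7 inversion(s): (1,2), (1,6), (3,5), (3,6), (4,5), (4,6), (5,6). Each pair (i,j) satisfies i < j and arr[i] > arr[j].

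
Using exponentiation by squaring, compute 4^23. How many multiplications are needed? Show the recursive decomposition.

Computing 4^23 by squaring (build up from 4^1; each line after the first costs one multiplication):

4^1 = 4
4^2 = (4^1)^2 = 4^2 = 16
4^4 = (4^2)^2 = 16^2 = 256
4^5 = 4 * 4^4 = 4 * 256 = 1024
4^10 = (4^5)^2 = 1024^2 = 1048576
4^11 = 4 * 4^10 = 4 * 1048576 = 4194304
4^22 = (4^11)^2 = 4194304^2 = 17592186044416
4^23 = 4 * 4^22 = 4 * 17592186044416 = 70368744177664

Result: 70368744177664
Multiplications needed: 7 (7 lines after 4^1)

4^23 = 70368744177664. Using exponentiation by squaring, this requires 7 multiplications. The key idea: if the exponent is even, square the half-power; if odd, multiply by the base once.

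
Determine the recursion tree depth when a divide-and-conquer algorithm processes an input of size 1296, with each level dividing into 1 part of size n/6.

For divide and conquer with division factor 6:

Problem sizes at each level:
Level 0: 1296
Level 1: 216
Level 2: 36
Level 3: 6
Level 4: 1

The root is level 0 and the size-1 base case is level 4 (the tree spans levels 0 through 4, i.e. 5 levels counting the root), so the depth is the number of divisions: log_6(1296) = 4

The recursion tree depth is log_6(1296) = 4. At each level, the problem size is divided by 6, so it takes 4 divisions to reduce to a base case of size 1. The algorithm makes 1 recursive call at each level.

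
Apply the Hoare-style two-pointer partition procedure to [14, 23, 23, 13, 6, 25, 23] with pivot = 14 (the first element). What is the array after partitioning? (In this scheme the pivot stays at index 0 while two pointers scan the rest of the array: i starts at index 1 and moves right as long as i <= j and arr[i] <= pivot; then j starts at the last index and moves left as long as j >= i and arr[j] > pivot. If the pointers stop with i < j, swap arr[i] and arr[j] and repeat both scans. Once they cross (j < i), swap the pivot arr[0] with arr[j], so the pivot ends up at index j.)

Hoare-style two-pointer partition with pivot = 14:

Initial array: [14, 23, 23, 13, 6, 25, 23]

Pointers start at i = 1, j = 6.
i stops at index 1 (arr[1]=23 > 14), j stops at index 4 (arr[4]=6 <= 14): swap arr[1] and arr[4], array becomes [14, 6, 23, 13, 23, 25, 23]
i stops at index 2 (arr[2]=23 > 14), j stops at index 3 (arr[3]=13 <= 14): swap arr[2] and arr[3], array becomes [14, 6, 13, 23, 23, 25, 23]
i ends at 3, j ends at 2: the pointers have crossed (j < i), so scanning stops.

Swap pivot arr[0] with arr[2] to place pivot at position 2: [13, 6, 14, 23, 23, 25, 23]
Pivot position: 2

After partitioning with pivot 14, the array becomes [13, 6, 14, 23, 23, 25, 23]. The pivot is placed at index 2. All elements to the left of the pivot are <= 14, and all elements to the right are > 14.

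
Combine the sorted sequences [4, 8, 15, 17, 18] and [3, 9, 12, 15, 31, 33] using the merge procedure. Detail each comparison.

Merging process:

Compare 4 vs 3: take 3 from right. Merged: [3]
Compare 4 vs 9: take 4 from left. Merged: [3, 4]
Compare 8 vs 9: take 8 from left. Merged: [3, 4, 8]
Compare 15 vs 9: take 9 from right. Merged: [3, 4, 8, 9]
Compare 15 vs 12: take 12 from right. Merged: [3, 4, 8, 9, 12]
Compare 15 vs 15: take 15 from left. Merged: [3, 4, 8, 9, 12, 15]
Compare 17 vs 15: take 15 from right. Merged: [3, 4, 8, 9, 12, 15, 15]
Compare 17 vs 31: take 17 from left. Merged: [3, 4, 8, 9, 12, 15, 15, 17]
Compare 18 vs 31: take 18 from left. Merged: [3, 4, 8, 9, 12, 15, 15, 17, 18]
Append remaining from right: [31, 33]. Merged: [3, 4, 8, 9, 12, 15, 15, 17, 18, 31, 33]

Final merged array: [3, 4, 8, 9, 12, 15, 15, 17, 18, 31, 33]
Total comparisons: 9

The merged array is [3, 4, 8, 9, 12, 15, 15, 17, 18, 31, 33], requiring 9 comparisons. The merge step runs in O(n) time where n is the total number of elements.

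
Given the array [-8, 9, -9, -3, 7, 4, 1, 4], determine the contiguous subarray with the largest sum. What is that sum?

Using Kadane's algorithm on [-8, 9, -9, -3, 7, 4, 1, 4]:

Scanning through the array:
Position 1 (value 9): max_ending_here = 9, max_so_far = 9
Position 2 (value -9): max_ending_here = 0, max_so_far = 9
Position 3 (value -3): max_ending_here = -3, max_so_far = 9
Position 4 (value 7): max_ending_here = 7, max_so_far = 9
Position 5 (value 4): max_ending_here = 11, max_so_far = 11
Position 6 (value 1): max_ending_here = 12, max_so_far = 12
Position 7 (value 4): max_ending_here = 16, max_so_far = 16

Maximum subarray: [7, 4, 1, 4]
Maximum sum: 16

The maximum subarray is [7, 4, 1, 4] with sum 16. This subarray runs from index 4 to index 7.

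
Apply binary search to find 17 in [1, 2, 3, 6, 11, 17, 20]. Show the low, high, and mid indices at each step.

Binary search for 17 in [1, 2, 3, 6, 11, 17, 20]:

lo=0, hi=6, mid=3, arr[mid]=6 -> 6 < 17, search right half
lo=4, hi=6, mid=5, arr[mid]=17 -> Found target at index 5!

Binary search finds 17 at index 5 after 2 comparisons. The search repeatedly halves the search space by comparing with the middle element.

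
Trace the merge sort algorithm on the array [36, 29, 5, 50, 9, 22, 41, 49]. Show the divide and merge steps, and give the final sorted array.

Merge sort trace:

Split: [36, 29, 5, 50, 9, 22, 41, 49] -> [36, 29, 5, 50] and [9, 22, 41, 49]
  Split: [36, 29, 5, 50] -> [36, 29] and [5, 50]
    Split: [36, 29] -> [36] and [29]
    Merge: [36] + [29] -> [29, 36]
    Split: [5, 50] -> [5] and [50]
    Merge: [5] + [50] -> [5, 50]
  Merge: [29, 36] + [5, 50] -> [5, 29, 36, 50]
  Split: [9, 22, 41, 49] -> [9, 22] and [41, 49]
    Split: [9, 22] -> [9] and [22]
    Merge: [9] + [22] -> [9, 22]
    Split: [41, 49] -> [41] and [49]
    Merge: [41] + [49] -> [41, 49]
  Merge: [9, 22] + [41, 49] -> [9, 22, 41, 49]
Merge: [5, 29, 36, 50] + [9, 22, 41, 49] -> [5, 9, 22, 29, 36, 41, 49, 50]

Final sorted array: [5, 9, 22, 29, 36, 41, 49, 50]

The merge sort proceeds by recursively splitting the array and merging sorted halves.
After all merges, the sorted array is [5, 9, 22, 29, 36, 41, 49, 50].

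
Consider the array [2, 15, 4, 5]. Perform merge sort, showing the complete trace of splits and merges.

Merge sort trace:

Split: [2, 15, 4, 5] -> [2, 15] and [4, 5]
  Split: [2, 15] -> [2] and [15]
  Merge: [2] + [15] -> [2, 15]
  Split: [4, 5] -> [4] and [5]
  Merge: [4] + [5] -> [4, 5]
Merge: [2, 15] + [4, 5] -> [2, 4, 5, 15]

Final sorted array: [2, 4, 5, 15]

The merge sort proceeds by recursively splitting the array and merging sorted halves.
After all merges, the sorted array is [2, 4, 5, 15].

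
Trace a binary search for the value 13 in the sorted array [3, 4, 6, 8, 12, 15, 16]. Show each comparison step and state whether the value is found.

Binary search for 13 in [3, 4, 6, 8, 12, 15, 16]:

lo=0, hi=6, mid=3, arr[mid]=8 -> 8 < 13, search right half
lo=4, hi=6, mid=5, arr[mid]=15 -> 15 > 13, search left half
lo=4, hi=4, mid=4, arr[mid]=12 -> 12 < 13, search right half
lo=5 > hi=4, target 13 not found

Binary search determines that 13 is not in the array after 3 comparisons. The search space was exhausted without finding the target.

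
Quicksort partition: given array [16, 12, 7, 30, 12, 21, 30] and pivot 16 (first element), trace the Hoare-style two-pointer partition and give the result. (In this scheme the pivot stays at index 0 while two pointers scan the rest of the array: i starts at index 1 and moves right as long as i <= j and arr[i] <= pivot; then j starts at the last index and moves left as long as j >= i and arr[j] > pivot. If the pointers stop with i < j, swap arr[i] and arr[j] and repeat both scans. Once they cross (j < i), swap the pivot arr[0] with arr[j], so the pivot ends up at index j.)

Hoare-style two-pointer partition with pivot = 16:

Initial array: [16, 12, 7, 30, 12, 21, 30]

Pointers start at i = 1, j = 6.
i stops at index 3 (arr[3]=30 > 16), j stops at index 4 (arr[4]=12 <= 16): swap arr[3] and arr[4], array becomes [16, 12, 7, 12, 30, 21, 30]
i ends at 4, j ends at 3: the pointers have crossed (j < i), so scanning stops.

Swap pivot arr[0] with arr[3] to place pivot at position 3: [12, 12, 7, 16, 30, 21, 30]
Pivot position: 3

After partitioning with pivot 16, the array becomes [12, 12, 7, 16, 30, 21, 30]. The pivot is placed at index 3. All elements to the left of the pivot are <= 16, and all elements to the right are > 16.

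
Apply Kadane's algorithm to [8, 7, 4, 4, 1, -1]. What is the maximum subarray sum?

Using Kadane's algorithm on [8, 7, 4, 4, 1, -1]:

Scanning through the array:
Position 1 (value 7): max_ending_here = 15, max_so_far = 15
Position 2 (value 4): max_ending_here = 19, max_so_far = 19
Position 3 (value 4): max_ending_here = 23, max_so_far = 23
Position 4 (value 1): max_ending_here = 24, max_so_far = 24
Position 5 (value -1): max_ending_here = 23, max_so_far = 24

Maximum subarray: [8, 7, 4, 4, 1]
Maximum sum: 24

The maximum subarray is [8, 7, 4, 4, 1] with sum 24. This subarray runs from index 0 to index 4.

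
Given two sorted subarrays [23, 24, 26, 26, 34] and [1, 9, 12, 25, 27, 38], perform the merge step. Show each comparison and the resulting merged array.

Merging process:

Compare 23 vs 1: take 1 from right. Merged: [1]
Compare 23 vs 9: take 9 from right. Merged: [1, 9]
Compare 23 vs 12: take 12 from right. Merged: [1, 9, 12]
Compare 23 vs 25: take 23 from left. Merged: [1, 9, 12, 23]
Compare 24 vs 25: take 24 from left. Merged: [1, 9, 12, 23, 24]
Compare 26 vs 25: take 25 from right. Merged: [1, 9, 12, 23, 24, 25]
Compare 26 vs 27: take 26 from left. Merged: [1, 9, 12, 23, 24, 25, 26]
Compare 26 vs 27: take 26 from left. Merged: [1, 9, 12, 23, 24, 25, 26, 26]
Compare 34 vs 27: take 27 from right. Merged: [1, 9, 12, 23, 24, 25, 26, 26, 27]
Compare 34 vs 38: take 34 from left. Merged: [1, 9, 12, 23, 24, 25, 26, 26, 27, 34]
Append remaining from right: [38]. Merged: [1, 9, 12, 23, 24, 25, 26, 26, 27, 34, 38]

Final merged array: [1, 9, 12, 23, 24, 25, 26, 26, 27, 34, 38]
Total comparisons: 10

The merged array is [1, 9, 12, 23, 24, 25, 26, 26, 27, 34, 38], requiring 10 comparisons. The merge step runs in O(n) time where n is the total number of elements.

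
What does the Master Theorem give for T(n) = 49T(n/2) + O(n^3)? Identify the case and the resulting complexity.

Master Theorem for T(n) = 49T(n/2) + O(n^3):

a = 49, b = 2, c = 3
log_b(a) = log_2(49) = 5.6147

Case 1: c = 3 < log_2(49) = 5.6147
T(n) = O(n^(log_2 49))

For T(n) = 49T(n/2) + O(n^3): log_2(49) = 5.6147. This is Case 1 of the Master Theorem (c < log_b(a), work dominated by leaves), giving O(n^(log_2 49)).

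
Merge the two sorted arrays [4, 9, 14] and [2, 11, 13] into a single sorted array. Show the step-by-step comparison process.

Merging process:

Compare 4 vs 2: take 2 from right. Merged: [2]
Compare 4 vs 11: take 4 from left. Merged: [2, 4]
Compare 9 vs 11: take 9 from left. Merged: [2, 4, 9]
Compare 14 vs 11: take 11 from right. Merged: [2, 4, 9, 11]
Compare 14 vs 13: take 13 from right. Merged: [2, 4, 9, 11, 13]
Append remaining from left: [14]. Merged: [2, 4, 9, 11, 13, 14]

Final merged array: [2, 4, 9, 11, 13, 14]
Total comparisons: 5

The merged array is [2, 4, 9, 11, 13, 14], requiring 5 comparisons. The merge step runs in O(n) time where n is the total number of elements.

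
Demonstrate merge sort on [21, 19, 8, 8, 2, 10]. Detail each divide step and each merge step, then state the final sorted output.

Merge sort trace:

Split: [21, 19, 8, 8, 2, 10] -> [21, 19, 8] and [8, 2, 10]
  Split: [21, 19, 8] -> [21] and [19, 8]
    Split: [19, 8] -> [19] and [8]
    Merge: [19] + [8] -> [8, 19]
  Merge: [21] + [8, 19] -> [8, 19, 21]
  Split: [8, 2, 10] -> [8] and [2, 10]
    Split: [2, 10] -> [2] and [10]
    Merge: [2] + [10] -> [2, 10]
  Merge: [8] + [2, 10] -> [2, 8, 10]
Merge: [8, 19, 21] + [2, 8, 10] -> [2, 8, 8, 10, 19, 21]

Final sorted array: [2, 8, 8, 10, 19, 21]

The merge sort proceeds by recursively splitting the array and merging sorted halves.
After all merges, the sorted array is [2, 8, 8, 10, 19, 21].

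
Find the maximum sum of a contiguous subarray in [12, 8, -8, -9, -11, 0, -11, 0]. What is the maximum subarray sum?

Using Kadane's algorithm on [12, 8, -8, -9, -11, 0, -11, 0]:

Scanning through the array:
Position 1 (value 8): max_ending_here = 20, max_so_far = 20
Position 2 (value -8): max_ending_here = 12, max_so_far = 20
Position 3 (value -9): max_ending_here = 3, max_so_far = 20
Position 4 (value -11): max_ending_here = -8, max_so_far = 20
Position 5 (value 0): max_ending_here = 0, max_so_far = 20
Position 6 (value -11): max_ending_here = -11, max_so_far = 20
Position 7 (value 0): max_ending_here = 0, max_so_far = 20

Maximum subarray: [12, 8]
Maximum sum: 20

The maximum subarray is [12, 8] with sum 20. This subarray runs from index 0 to index 1.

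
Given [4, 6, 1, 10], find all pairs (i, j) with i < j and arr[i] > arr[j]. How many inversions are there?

Finding inversions in [4, 6, 1, 10]:

(0, 2): arr[0]=4 > arr[2]=1
(1, 2): arr[1]=6 > arr[2]=1

Total inversions: 2

The array has 2 inversion(s): (0,2), (1,2). Each pair (i,j) satisfies i < j and arr[i] > arr[j].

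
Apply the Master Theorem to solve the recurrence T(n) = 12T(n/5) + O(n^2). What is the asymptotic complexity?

Master Theorem for T(n) = 12T(n/5) + O(n^2):

a = 12, b = 5, c = 2
log_b(a) = log_5(12) = 1.5440

Case 3: c = 2 > log_5(12) = 1.5440
T(n) = O(n^2) = O(n^2)

For T(n) = 12T(n/5) + O(n^2): log_5(12) = 1.5440. This is Case 3 of the Master Theorem (c > log_b(a), work dominated by root), giving O(n^2).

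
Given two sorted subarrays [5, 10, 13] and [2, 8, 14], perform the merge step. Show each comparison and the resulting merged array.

Merging process:

Compare 5 vs 2: take 2 from right. Merged: [2]
Compare 5 vs 8: take 5 from left. Merged: [2, 5]
Compare 10 vs 8: take 8 from right. Merged: [2, 5, 8]
Compare 10 vs 14: take 10 from left. Merged: [2, 5, 8, 10]
Compare 13 vs 14: take 13 from left. Merged: [2, 5, 8, 10, 13]
Append remaining from right: [14]. Merged: [2, 5, 8, 10, 13, 14]

Final merged array: [2, 5, 8, 10, 13, 14]
Total comparisons: 5

The merged array is [2, 5, 8, 10, 13, 14], requiring 5 comparisons. The merge step runs in O(n) time where n is the total number of elements.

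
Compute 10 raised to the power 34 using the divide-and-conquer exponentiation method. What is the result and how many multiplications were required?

Computing 10^34 by squaring (build up from 10^1; each line after the first costs one multiplication):

10^1 = 10
10^2 = (10^1)^2 = 10^2 = 100
10^4 = (10^2)^2 = 100^2 = 10000
10^8 = (10^4)^2 = 10000^2 = 100000000
10^16 = (10^8)^2 = 100000000^2 = 10000000000000000
10^17 = 10 * 10^16 = 10 * 10000000000000000 = 100000000000000000
10^34 = (10^17)^2 = 100000000000000000^2 = 10000000000000000000000000000000000

Result: 10000000000000000000000000000000000
Multiplications needed: 6 (6 lines after 10^1)

10^34 = 10000000000000000000000000000000000. Using exponentiation by squaring, this requires 6 multiplications. The key idea: if the exponent is even, square the half-power; if odd, multiply by the base once.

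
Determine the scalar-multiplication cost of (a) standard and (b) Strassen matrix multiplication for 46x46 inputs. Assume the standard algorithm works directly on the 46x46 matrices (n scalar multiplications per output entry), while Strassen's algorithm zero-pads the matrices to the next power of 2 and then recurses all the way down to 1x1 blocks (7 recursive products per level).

Matrix multiplication for 46x46 matrices:

Strassen's algorithm requires power-of-2 dimensions. Pad 46x46 to 64x64 (next power of 2).

Standard algorithm: 46^3 = 97336 multiplications
Strassen's algorithm: 7^(log2(64)) = 7^6 = 117649 multiplications
Difference: 97336 - 117649 = -20313 (Strassen uses MORE here due to padding overhead — for small or just-over-power-of-2 n, padding can outweigh the per-level savings)

Standard: 97336 multiplications (46^3). Strassen: 117649 multiplications (7^6, after padding to 64x64). Strassen reduces 8 recursive multiplications to 7 at each level.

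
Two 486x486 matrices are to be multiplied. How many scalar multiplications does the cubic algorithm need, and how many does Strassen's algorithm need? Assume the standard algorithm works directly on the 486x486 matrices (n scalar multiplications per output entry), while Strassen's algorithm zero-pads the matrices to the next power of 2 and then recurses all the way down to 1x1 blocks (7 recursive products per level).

Matrix multiplication for 486x486 matrices:

Strassen's algorithm requires power-of-2 dimensions. Pad 486x486 to 512x512 (next power of 2).

Standard algorithm: 486^3 = 114791256 multiplications
Strassen's algorithm: 7^(log2(512)) = 7^9 = 40353607 multiplications
Savings: 114791256 - 40353607 = 74437649 multiplications

Standard: 114791256 multiplications (486^3). Strassen: 40353607 multiplications (7^9, after padding to 512x512). Strassen reduces 8 recursive multiplications to 7 at each level.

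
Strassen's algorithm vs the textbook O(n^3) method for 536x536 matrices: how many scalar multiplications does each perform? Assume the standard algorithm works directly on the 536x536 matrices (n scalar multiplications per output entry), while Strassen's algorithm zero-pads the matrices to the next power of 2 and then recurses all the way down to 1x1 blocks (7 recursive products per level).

Matrix multiplication for 536x536 matrices:

Strassen's algorithm requires power-of-2 dimensions. Pad 536x536 to 1024x1024 (next power of 2).

Standard algorithm: 536^3 = 153990656 multiplications
Strassen's algorithm: 7^(log2(1024)) = 7^10 = 282475249 multiplications
Difference: 153990656 - 282475249 = -128484593 (Strassen uses MORE here due to padding overhead — for small or just-over-power-of-2 n, padding can outweigh the per-level savings)

Standard: 153990656 multiplications (536^3). Strassen: 282475249 multiplications (7^10, after padding to 1024x1024). Strassen reduces 8 recursive multiplications to 7 at each level.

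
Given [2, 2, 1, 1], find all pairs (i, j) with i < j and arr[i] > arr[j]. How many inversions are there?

Finding inversions in [2, 2, 1, 1]:

(0, 2): arr[0]=2 > arr[2]=1
(0, 3): arr[0]=2 > arr[3]=1
(1, 2): arr[1]=2 > arr[2]=1
(1, 3): arr[1]=2 > arr[3]=1

Total inversions: 4

The array has 4 inversion(s): (0,2), (0,3), (1,2), (1,3). Each pair (i,j) satisfies i < j and arr[i] > arr[j].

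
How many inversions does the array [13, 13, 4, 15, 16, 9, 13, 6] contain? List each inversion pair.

Finding inversions in [13, 13, 4, 15, 16, 9, 13, 6]:

(0, 2): arr[0]=13 > arr[2]=4
(0, 5): arr[0]=13 > arr[5]=9
(0, 7): arr[0]=13 > arr[7]=6
(1, 2): arr[1]=13 > arr[2]=4
(1, 5): arr[1]=13 > arr[5]=9
(1, 7): arr[1]=13 > arr[7]=6
(3, 5): arr[3]=15 > arr[5]=9
(3, 6): arr[3]=15 > arr[6]=13
(3, 7): arr[3]=15 > arr[7]=6
(4, 5): arr[4]=16 > arr[5]=9
(4, 6): arr[4]=16 > arr[6]=13
(4, 7): arr[4]=16 > arr[7]=6
(5, 7): arr[5]=9 > arr[7]=6
(6, 7): arr[6]=13 > arr[7]=6

Total inversions: 14

The array has 14 inversion(s): (0,2), (0,5), (0,7), (1,2), (1,5), (1,7), (3,5), (3,6), (3,7), (4,5), (4,6), (4,7), (5,7), (6,7). Each pair (i,j) satisfies i < j and arr[i] > arr[j].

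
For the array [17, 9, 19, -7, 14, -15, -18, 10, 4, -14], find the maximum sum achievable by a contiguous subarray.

Using Kadane's algorithm on [17, 9, 19, -7, 14, -15, -18, 10, 4, -14]:

Scanning through the array:
Position 1 (value 9): max_ending_here = 26, max_so_far = 26
Position 2 (value 19): max_ending_here = 45, max_so_far = 45
Position 3 (value -7): max_ending_here = 38, max_so_far = 45
Position 4 (value 14): max_ending_here = 52, max_so_far = 52
Position 5 (value -15): max_ending_here = 37, max_so_far = 52
Position 6 (value -18): max_ending_here = 19, max_so_far = 52
Position 7 (value 10): max_ending_here = 29, max_so_far = 52
Position 8 (value 4): max_ending_here = 33, max_so_far = 52
Position 9 (value -14): max_ending_here = 19, max_so_far = 52

Maximum subarray: [17, 9, 19, -7, 14]
Maximum sum: 52

The maximum subarray is [17, 9, 19, -7, 14] with sum 52. This subarray runs from index 0 to index 4.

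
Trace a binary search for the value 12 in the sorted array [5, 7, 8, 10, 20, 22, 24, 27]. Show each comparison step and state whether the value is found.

Binary search for 12 in [5, 7, 8, 10, 20, 22, 24, 27]:

lo=0, hi=7, mid=3, arr[mid]=10 -> 10 < 12, search right half
lo=4, hi=7, mid=5, arr[mid]=22 -> 22 > 12, search left half
lo=4, hi=4, mid=4, arr[mid]=20 -> 20 > 12, search left half
lo=4 > hi=3, target 12 not found

Binary search determines that 12 is not in the array after 3 comparisons. The search space was exhausted without finding the target.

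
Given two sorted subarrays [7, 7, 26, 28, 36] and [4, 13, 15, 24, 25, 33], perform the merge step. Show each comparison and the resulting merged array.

Merging process:

Compare 7 vs 4: take 4 from right. Merged: [4]
Compare 7 vs 13: take 7 from left. Merged: [4, 7]
Compare 7 vs 13: take 7 from left. Merged: [4, 7, 7]
Compare 26 vs 13: take 13 from right. Merged: [4, 7, 7, 13]
Compare 26 vs 15: take 15 from right. Merged: [4, 7, 7, 13, 15]
Compare 26 vs 24: take 24 from right. Merged: [4, 7, 7, 13, 15, 24]
Compare 26 vs 25: take 25 from right. Merged: [4, 7, 7, 13, 15, 24, 25]
Compare 26 vs 33: take 26 from left. Merged: [4, 7, 7, 13, 15, 24, 25, 26]
Compare 28 vs 33: take 28 from left. Merged: [4, 7, 7, 13, 15, 24, 25, 26, 28]
Compare 36 vs 33: take 33 from right. Merged: [4, 7, 7, 13, 15, 24, 25, 26, 28, 33]
Append remaining from left: [36]. Merged: [4, 7, 7, 13, 15, 24, 25, 26, 28, 33, 36]

Final merged array: [4, 7, 7, 13, 15, 24, 25, 26, 28, 33, 36]
Total comparisons: 10

The merged array is [4, 7, 7, 13, 15, 24, 25, 26, 28, 33, 36], requiring 10 comparisons. The merge step runs in O(n) time where n is the total number of elements.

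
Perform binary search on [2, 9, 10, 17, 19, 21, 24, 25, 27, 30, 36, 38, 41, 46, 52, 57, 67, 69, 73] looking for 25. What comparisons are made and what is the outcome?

Binary search for 25 in [2, 9, 10, 17, 19, 21, 24, 25, 27, 30, 36, 38, 41, 46, 52, 57, 67, 69, 73]:

lo=0, hi=18, mid=9, arr[mid]=30 -> 30 > 25, search left half
lo=0, hi=8, mid=4, arr[mid]=19 -> 19 < 25, search right half
lo=5, hi=8, mid=6, arr[mid]=24 -> 24 < 25, search right half
lo=7, hi=8, mid=7, arr[mid]=25 -> Found target at index 7!

Binary search finds 25 at index 7 after 4 comparisons. The search repeatedly halves the search space by comparing with the middle element.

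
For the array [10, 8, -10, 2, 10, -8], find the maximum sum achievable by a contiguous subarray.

Using Kadane's algorithm on [10, 8, -10, 2, 10, -8]:

Scanning through the array:
Position 1 (value 8): max_ending_here = 18, max_so_far = 18
Position 2 (value -10): max_ending_here = 8, max_so_far = 18
Position 3 (value 2): max_ending_here = 10, max_so_far = 18
Position 4 (value 10): max_ending_here = 20, max_so_far = 20
Position 5 (value -8): max_ending_here = 12, max_so_far = 20

Maximum subarray: [10, 8, -10, 2, 10]
Maximum sum: 20

The maximum subarray is [10, 8, -10, 2, 10] with sum 20. This subarray runs from index 0 to index 4.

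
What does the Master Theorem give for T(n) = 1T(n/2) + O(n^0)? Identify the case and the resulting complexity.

Master Theorem for T(n) = 1T(n/2) + O(n^0):

a = 1, b = 2, c = 0
log_b(a) = log_2(1) = 0.0000

Case 2: c = 0 = log_2(1) = 0.0000
T(n) = O(n^0 log n) = O(log n)

For T(n) = 1T(n/2) + O(n^0): log_2(1) = 0.0000. This is Case 2 of the Master Theorem (c = log_b(a), equal work at all levels), giving O(log n).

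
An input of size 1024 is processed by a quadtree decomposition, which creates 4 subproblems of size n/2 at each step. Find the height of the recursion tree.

For divide and conquer with division factor 2:

Problem sizes at each level:
Level 0: 1024
Level 1: 512
Level 2: 256
Level 3: 128
Level 4: 64
Level 5: 32
Level 6: 16
Level 7: 8
Level 8: 4
Level 9: 2
Level 10: 1

The root is level 0 and the size-1 base case is level 10 (the tree spans levels 0 through 10, i.e. 11 levels counting the root), so the depth is the number of divisions: log_2(1024) = 10

The recursion tree depth is log_2(1024) = 10. At each level, the problem size is divided by 2, so it takes 10 divisions to reduce to a base case of size 1. The algorithm makes 4 recursive calls at each level.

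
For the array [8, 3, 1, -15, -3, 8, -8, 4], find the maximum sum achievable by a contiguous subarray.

Using Kadane's algorithm on [8, 3, 1, -15, -3, 8, -8, 4]:

Scanning through the array:
Position 1 (value 3): max_ending_here = 11, max_so_far = 11
Position 2 (value 1): max_ending_here = 12, max_so_far = 12
Position 3 (value -15): max_ending_here = -3, max_so_far = 12
Position 4 (value -3): max_ending_here = -3, max_so_far = 12
Position 5 (value 8): max_ending_here = 8, max_so_far = 12
Position 6 (value -8): max_ending_here = 0, max_so_far = 12
Position 7 (value 4): max_ending_here = 4, max_so_far = 12

Maximum subarray: [8, 3, 1]
Maximum sum: 12

The maximum subarray is [8, 3, 1] with sum 12. This subarray runs from index 0 to index 2.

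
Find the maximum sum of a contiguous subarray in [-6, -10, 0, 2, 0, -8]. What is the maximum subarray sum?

Using Kadane's algorithm on [-6, -10, 0, 2, 0, -8]:

Scanning through the array:
Position 1 (value -10): max_ending_here = -10, max_so_far = -6
Position 2 (value 0): max_ending_here = 0, max_so_far = 0
Position 3 (value 2): max_ending_here = 2, max_so_far = 2
Position 4 (value 0): max_ending_here = 2, max_so_far = 2
Position 5 (value -8): max_ending_here = -6, max_so_far = 2

Maximum subarray: [0, 2]
Maximum sum: 2

The maximum subarray is [0, 2] with sum 2. This subarray runs from index 2 to index 3.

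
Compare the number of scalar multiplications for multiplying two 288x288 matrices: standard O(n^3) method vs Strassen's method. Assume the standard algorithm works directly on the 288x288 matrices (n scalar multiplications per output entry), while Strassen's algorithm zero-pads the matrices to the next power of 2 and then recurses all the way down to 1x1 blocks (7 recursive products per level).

Matrix multiplication for 288x288 matrices:

Strassen's algorithm requires power-of-2 dimensions. Pad 288x288 to 512x512 (next power of 2).

Standard algorithm: 288^3 = 23887872 multiplications
Strassen's algorithm: 7^(log2(512)) = 7^9 = 40353607 multiplications
Difference: 23887872 - 40353607 = -16465735 (Strassen uses MORE here due to padding overhead — for small or just-over-power-of-2 n, padding can outweigh the per-level savings)

Standard: 23887872 multiplications (288^3). Strassen: 40353607 multiplications (7^9, after padding to 512x512). Strassen reduces 8 recursive multiplications to 7 at each level.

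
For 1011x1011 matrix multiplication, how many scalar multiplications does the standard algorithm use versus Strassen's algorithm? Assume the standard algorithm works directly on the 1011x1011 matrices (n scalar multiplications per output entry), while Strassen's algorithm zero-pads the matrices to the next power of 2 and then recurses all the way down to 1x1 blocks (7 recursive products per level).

Matrix multiplication for 1011x1011 matrices:

Strassen's algorithm requires power-of-2 dimensions. Pad 1011x1011 to 1024x1024 (next power of 2).

Standard algorithm: 1011^3 = 1033364331 multiplications
Strassen's algorithm: 7^(log2(1024)) = 7^10 = 282475249 multiplications
Savings: 1033364331 - 282475249 = 750889082 multiplications

Standard: 1033364331 multiplications (1011^3). Strassen: 282475249 multiplications (7^10, after padding to 1024x1024). Strassen reduces 8 recursive multiplications to 7 at each level.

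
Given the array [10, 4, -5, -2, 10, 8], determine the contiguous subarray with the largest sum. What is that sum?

Using Kadane's algorithm on [10, 4, -5, -2, 10, 8]:

Scanning through the array:
Position 1 (value 4): max_ending_here = 14, max_so_far = 14
Position 2 (value -5): max_ending_here = 9, max_so_far = 14
Position 3 (value -2): max_ending_here = 7, max_so_far = 14
Position 4 (value 10): max_ending_here = 17, max_so_far = 17
Position 5 (value 8): max_ending_here = 25, max_so_far = 25

Maximum subarray: [10, 4, -5, -2, 10, 8]
Maximum sum: 25

The maximum subarray is [10, 4, -5, -2, 10, 8] with sum 25. This subarray runs from index 0 to index 5.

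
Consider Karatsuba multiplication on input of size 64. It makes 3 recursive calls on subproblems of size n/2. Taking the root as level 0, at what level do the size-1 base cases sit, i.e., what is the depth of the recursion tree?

For divide and conquer with division factor 2:

Problem sizes at each level:
Level 0: 64
Level 1: 32
Level 2: 16
Level 3: 8
Level 4: 4
Level 5: 2
Level 6: 1

The root is level 0 and the size-1 base case is level 6 (the tree spans levels 0 through 6, i.e. 7 levels counting the root), so the depth is the number of divisions: log_2(64) = 6

The recursion tree depth is log_2(64) = 6. At each level, the problem size is divided by 2, so it takes 6 divisions to reduce to a base case of size 1. The algorithm makes 3 recursive calls at each level.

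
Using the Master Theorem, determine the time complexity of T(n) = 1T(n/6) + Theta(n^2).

Master Theorem for T(n) = 1T(n/6) + O(n^2):

a = 1, b = 6, c = 2
log_b(a) = log_6(1) = 0.0000

Case 3: c = 2 > log_6(1) = 0.0000
T(n) = O(n^2) = O(n^2)

For T(n) = 1T(n/6) + O(n^2): log_6(1) = 0.0000. This is Case 3 of the Master Theorem (c > log_b(a), work dominated by root), giving O(n^2).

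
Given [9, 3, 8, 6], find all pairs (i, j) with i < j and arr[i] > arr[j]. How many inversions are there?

Finding inversions in [9, 3, 8, 6]:

(0, 1): arr[0]=9 > arr[1]=3
(0, 2): arr[0]=9 > arr[2]=8
(0, 3): arr[0]=9 > arr[3]=6
(2, 3): arr[2]=8 > arr[3]=6

Total inversions: 4

The array has 4 inversion(s): (0,1), (0,2), (0,3), (2,3). Each pair (i,j) satisfies i < j and arr[i] > arr[j].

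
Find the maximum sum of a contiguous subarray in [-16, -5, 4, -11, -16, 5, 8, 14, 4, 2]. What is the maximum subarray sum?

Using Kadane's algorithm on [-16, -5, 4, -11, -16, 5, 8, 14, 4, 2]:

Scanning through the array:
Position 1 (value -5): max_ending_here = -5, max_so_far = -5
Position 2 (value 4): max_ending_here = 4, max_so_far = 4
Position 3 (value -11): max_ending_here = -7, max_so_far = 4
Position 4 (value -16): max_ending_here = -16, max_so_far = 4
Position 5 (value 5): max_ending_here = 5, max_so_far = 5
Position 6 (value 8): max_ending_here = 13, max_so_far = 13
Position 7 (value 14): max_ending_here = 27, max_so_far = 27
Position 8 (value 4): max_ending_here = 31, max_so_far = 31
Position 9 (value 2): max_ending_here = 33, max_so_far = 33

Maximum subarray: [5, 8, 14, 4, 2]
Maximum sum: 33

The maximum subarray is [5, 8, 14, 4, 2] with sum 33. This subarray runs from index 5 to index 9.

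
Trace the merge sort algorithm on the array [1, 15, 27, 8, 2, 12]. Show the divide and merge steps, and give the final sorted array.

Merge sort trace:

Split: [1, 15, 27, 8, 2, 12] -> [1, 15, 27] and [8, 2, 12]
  Split: [1, 15, 27] -> [1] and [15, 27]
    Split: [15, 27] -> [15] and [27]
    Merge: [15] + [27] -> [15, 27]
  Merge: [1] + [15, 27] -> [1, 15, 27]
  Split: [8, 2, 12] -> [8] and [2, 12]
    Split: [2, 12] -> [2] and [12]
    Merge: [2] + [12] -> [2, 12]
  Merge: [8] + [2, 12] -> [2, 8, 12]
Merge: [1, 15, 27] + [2, 8, 12] -> [1, 2, 8, 12, 15, 27]

Final sorted array: [1, 2, 8, 12, 15, 27]

The merge sort proceeds by recursively splitting the array and merging sorted halves.
After all merges, the sorted array is [1, 2, 8, 12, 15, 27].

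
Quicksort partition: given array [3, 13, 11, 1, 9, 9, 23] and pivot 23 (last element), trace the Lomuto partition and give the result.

Lomuto partition with pivot = 23:

Initial array: [3, 13, 11, 1, 9, 9, 23]

arr[0]=3 <= 23: swap with position 0, array becomes [3, 13, 11, 1, 9, 9, 23]
arr[1]=13 <= 23: swap with position 1, array becomes [3, 13, 11, 1, 9, 9, 23]
arr[2]=11 <= 23: swap with position 2, array becomes [3, 13, 11, 1, 9, 9, 23]
arr[3]=1 <= 23: swap with position 3, array becomes [3, 13, 11, 1, 9, 9, 23]
arr[4]=9 <= 23: swap with position 4, array becomes [3, 13, 11, 1, 9, 9, 23]
arr[5]=9 <= 23: swap with position 5, array becomes [3, 13, 11, 1, 9, 9, 23]

Place pivot at position 6: [3, 13, 11, 1, 9, 9, 23]
Pivot position: 6

After partitioning with pivot 23, the array becomes [3, 13, 11, 1, 9, 9, 23]. The pivot is placed at index 6. All elements to the left of the pivot are <= 23, and all elements to the right are > 23.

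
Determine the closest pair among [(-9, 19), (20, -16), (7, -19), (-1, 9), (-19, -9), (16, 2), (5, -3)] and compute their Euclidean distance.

Computing all pairwise distances among 7 points:

d((-9, 19), (20, -16)) = 45.4533
d((-9, 19), (7, -19)) = 41.2311
d((-9, 19), (-1, 9)) = 12.8062
d((-9, 19), (-19, -9)) = 29.7321
d((-9, 19), (16, 2)) = 30.2324
d((-9, 19), (5, -3)) = 26.0768
d((20, -16), (7, -19)) = 13.3417
d((20, -16), (-1, 9)) = 32.6497
d((20, -16), (-19, -9)) = 39.6232
d((20, -16), (16, 2)) = 18.4391
d((20, -16), (5, -3)) = 19.8494
d((7, -19), (-1, 9)) = 29.1204
d((7, -19), (-19, -9)) = 27.8568
d((7, -19), (16, 2)) = 22.8473
d((7, -19), (5, -3)) = 16.1245
d((-1, 9), (-19, -9)) = 25.4558
d((-1, 9), (16, 2)) = 18.3848
d((-1, 9), (5, -3)) = 13.4164
d((-19, -9), (16, 2)) = 36.6879
d((-19, -9), (5, -3)) = 24.7386
d((16, 2), (5, -3)) = 12.083 <-- minimum

Closest pair: (16, 2) and (5, -3) with distance 12.083

The closest pair is (16, 2) and (5, -3) with Euclidean distance 12.083. For 7 points, brute-force pairwise comparison is shown above. For large n, the divide-and-conquer algorithm (sort by x, recurse on halves, check the dividing strip) achieves O(n log n).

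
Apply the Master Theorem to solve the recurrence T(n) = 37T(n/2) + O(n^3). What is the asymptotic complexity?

Master Theorem for T(n) = 37T(n/2) + O(n^3):

a = 37, b = 2, c = 3
log_b(a) = log_2(37) = 5.2095

Case 1: c = 3 < log_2(37) = 5.2095
T(n) = O(n^(log_2 37))

For T(n) = 37T(n/2) + O(n^3): log_2(37) = 5.2095. This is Case 1 of the Master Theorem (c < log_b(a), work dominated by leaves), giving O(n^(log_2 37)).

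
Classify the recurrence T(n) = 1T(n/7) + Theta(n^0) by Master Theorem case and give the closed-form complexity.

Master Theorem for T(n) = 1T(n/7) + O(n^0):

a = 1, b = 7, c = 0
log_b(a) = log_7(1) = 0.0000

Case 2: c = 0 = log_7(1) = 0.0000
T(n) = O(n^0 log n) = O(log n)

For T(n) = 1T(n/7) + O(n^0): log_7(1) = 0.0000. This is Case 2 of the Master Theorem (c = log_b(a), equal work at all levels), giving O(log n).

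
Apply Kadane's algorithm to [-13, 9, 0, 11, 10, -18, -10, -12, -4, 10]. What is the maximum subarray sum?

Using Kadane's algorithm on [-13, 9, 0, 11, 10, -18, -10, -12, -4, 10]:

Scanning through the array:
Position 1 (value 9): max_ending_here = 9, max_so_far = 9
Position 2 (value 0): max_ending_here = 9, max_so_far = 9
Position 3 (value 11): max_ending_here = 20, max_so_far = 20
Position 4 (value 10): max_ending_here = 30, max_so_far = 30
Position 5 (value -18): max_ending_here = 12, max_so_far = 30
Position 6 (value -10): max_ending_here = 2, max_so_far = 30
Position 7 (value -12): max_ending_here = -10, max_so_far = 30
Position 8 (value -4): max_ending_here = -4, max_so_far = 30
Position 9 (value 10): max_ending_here = 10, max_so_far = 30

Maximum subarray: [9, 0, 11, 10]
Maximum sum: 30

The maximum subarray is [9, 0, 11, 10] with sum 30. This subarray runs from index 1 to index 4.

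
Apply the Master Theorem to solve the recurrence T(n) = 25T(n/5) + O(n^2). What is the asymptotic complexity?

Master Theorem for T(n) = 25T(n/5) + O(n^2):

a = 25, b = 5, c = 2
log_b(a) = log_5(25) = 2.0000

Case 2: c = 2 = log_5(25) = 2.0000
T(n) = O(n^2 log n) = O(n^2 log n)

For T(n) = 25T(n/5) + O(n^2): log_5(25) = 2.0000. This is Case 2 of the Master Theorem (c = log_b(a), equal work at all levels), giving O(n^2 log n).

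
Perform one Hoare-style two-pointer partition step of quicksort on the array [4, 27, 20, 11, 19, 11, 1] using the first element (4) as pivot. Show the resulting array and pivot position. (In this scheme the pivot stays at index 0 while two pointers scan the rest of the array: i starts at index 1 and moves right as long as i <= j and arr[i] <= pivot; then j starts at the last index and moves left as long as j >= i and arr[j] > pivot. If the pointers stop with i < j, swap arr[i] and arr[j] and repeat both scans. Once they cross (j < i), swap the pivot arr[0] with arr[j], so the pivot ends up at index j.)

Hoare-style two-pointer partition with pivot = 4:

Initial array: [4, 27, 20, 11, 19, 11, 1]

Pointers start at i = 1, j = 6.
i stops at index 1 (arr[1]=27 > 4), j stops at index 6 (arr[6]=1 <= 4): swap arr[1] and arr[6], array becomes [4, 1, 20, 11, 19, 11, 27]
i ends at 2, j ends at 1: the pointers have crossed (j < i), so scanning stops.

Swap pivot arr[0] with arr[1] to place pivot at position 1: [1, 4, 20, 11, 19, 11, 27]
Pivot position: 1

After partitioning with pivot 4, the array becomes [1, 4, 20, 11, 19, 11, 27]. The pivot is placed at index 1. All elements to the left of the pivot are <= 4, and all elements to the right are > 4.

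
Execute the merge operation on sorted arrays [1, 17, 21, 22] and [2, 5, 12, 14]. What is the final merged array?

Merging process:

Compare 1 vs 2: take 1 from left. Merged: [1]
Compare 17 vs 2: take 2 from right. Merged: [1, 2]
Compare 17 vs 5: take 5 from right. Merged: [1, 2, 5]
Compare 17 vs 12: take 12 from right. Merged: [1, 2, 5, 12]
Compare 17 vs 14: take 14 from right. Merged: [1, 2, 5, 12, 14]
Append remaining from left: [17, 21, 22]. Merged: [1, 2, 5, 12, 14, 17, 21, 22]

Final merged array: [1, 2, 5, 12, 14, 17, 21, 22]
Total comparisons: 5

The merged array is [1, 2, 5, 12, 14, 17, 21, 22], requiring 5 comparisons. The merge step runs in O(n) time where n is the total number of elements.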